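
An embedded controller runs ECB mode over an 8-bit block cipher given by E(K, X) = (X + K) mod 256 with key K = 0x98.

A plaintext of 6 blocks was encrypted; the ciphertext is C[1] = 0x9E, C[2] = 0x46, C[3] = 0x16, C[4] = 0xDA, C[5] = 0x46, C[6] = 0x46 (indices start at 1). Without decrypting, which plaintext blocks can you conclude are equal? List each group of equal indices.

P[2] = P[5] = P[6]

ECB encrypts each block independently with the same key, so equal ciphertext blocks imply equal plaintext blocks.
C[2] = C[5] = C[6] = 0x46, so P[2] = P[5] = P[6].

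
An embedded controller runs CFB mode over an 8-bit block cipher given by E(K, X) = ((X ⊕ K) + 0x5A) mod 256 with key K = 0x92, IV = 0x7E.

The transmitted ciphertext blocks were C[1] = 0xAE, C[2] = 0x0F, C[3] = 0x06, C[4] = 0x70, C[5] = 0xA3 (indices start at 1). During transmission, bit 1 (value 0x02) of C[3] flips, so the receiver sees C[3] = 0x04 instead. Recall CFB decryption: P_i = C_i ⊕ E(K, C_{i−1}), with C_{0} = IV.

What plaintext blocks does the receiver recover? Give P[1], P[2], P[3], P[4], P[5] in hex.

P[1] = 0xE8, P[2] = 0x99, P[3] = 0xF3, P[4] = 0x80, P[5] = 0x9F

Only C[3] changed, to 0x04. In CFB, a change in C_i flips the same bit in P_i and garbles P_{i+1}. Decrypting the received ciphertext:
P[1]: E(K, 0x7E) = 0x46; 0xAE ⊕ 0x46 = 0xE8.
P[2]: E(K, 0xAE) = 0x96; 0x0F ⊕ 0x96 = 0x99.
P[3]: E(K, 0x0F) = 0xF7; 0x04 ⊕ 0xF7 = 0xF3.
P[4]: E(K, 0x04) = 0xF0; 0x70 ⊕ 0xF0 = 0x80.
P[5]: E(K, 0x70) = 0x3C; 0xA3 ⊕ 0x3C = 0x9F.
Blocks that differ from the original plaintext: P[3], P[4].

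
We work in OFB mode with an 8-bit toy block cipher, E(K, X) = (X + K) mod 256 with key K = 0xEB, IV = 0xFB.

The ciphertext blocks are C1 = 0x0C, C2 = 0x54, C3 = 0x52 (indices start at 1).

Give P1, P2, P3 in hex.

P1 = 0xEA, P2 = 0x85, P3 = 0xEE

OFB decryption: S_i = E(K, S_{i−1}) with S_{0} = IV; P_i = C_i ⊕ S_i.
P1: S = E(K, 0xFB) = 0xE6; 0x0C ⊕ 0xE6 = 0xEA.
P2: S = E(K, 0xE6) = 0xD1; 0x54 ⊕ 0xD1 = 0x85.
P3: S = E(K, 0xD1) = 0xBC; 0x52 ⊕ 0xBC = 0xEE.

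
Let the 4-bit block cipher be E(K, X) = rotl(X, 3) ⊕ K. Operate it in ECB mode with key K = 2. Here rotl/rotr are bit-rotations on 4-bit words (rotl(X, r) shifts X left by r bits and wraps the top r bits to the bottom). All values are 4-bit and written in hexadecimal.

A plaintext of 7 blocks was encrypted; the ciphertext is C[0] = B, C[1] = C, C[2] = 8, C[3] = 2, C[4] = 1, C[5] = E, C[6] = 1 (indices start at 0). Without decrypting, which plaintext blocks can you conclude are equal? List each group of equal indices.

ECB encrypts each block independently with the same key, so equal ciphertext blocks imply equal plaintext blocks.
C[4] = C[6] = 1, so P[4] = P[6].

P[4] = P[6]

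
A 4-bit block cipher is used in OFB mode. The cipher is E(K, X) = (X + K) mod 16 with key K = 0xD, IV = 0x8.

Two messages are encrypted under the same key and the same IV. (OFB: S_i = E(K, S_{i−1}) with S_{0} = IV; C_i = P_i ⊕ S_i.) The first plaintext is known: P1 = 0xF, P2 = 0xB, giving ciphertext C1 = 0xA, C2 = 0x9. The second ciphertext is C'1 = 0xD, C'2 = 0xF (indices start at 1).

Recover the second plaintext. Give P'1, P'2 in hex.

P'1 = 0x8, P'2 = 0xD

In OFB with a reused IV, both messages share the same keystream S_i, so C_i ⊕ C'_i = P_i ⊕ P'_i and thus P'_i = P_i ⊕ C_i ⊕ C'_i.
P'1: 0xF ⊕ 0xA ⊕ 0xD = 0x8.
P'2: 0xB ⊕ 0x9 ⊕ 0xF = 0xD.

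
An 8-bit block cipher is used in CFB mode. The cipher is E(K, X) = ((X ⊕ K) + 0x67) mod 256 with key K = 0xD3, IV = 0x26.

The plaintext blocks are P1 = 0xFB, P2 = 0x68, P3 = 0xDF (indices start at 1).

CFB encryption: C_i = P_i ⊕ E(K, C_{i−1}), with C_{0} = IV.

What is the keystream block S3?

0xC7

C1: E(K, 0x26) = 0x5C; 0xFB ⊕ 0x5C = 0xA7.
C2: E(K, 0xA7) = 0xDB; 0x68 ⊕ 0xDB = 0xB3.
C3: E(K, 0xB3) = 0xC7; 0xDF ⊕ 0xC7 = 0x18.
So S3 = 0xC7.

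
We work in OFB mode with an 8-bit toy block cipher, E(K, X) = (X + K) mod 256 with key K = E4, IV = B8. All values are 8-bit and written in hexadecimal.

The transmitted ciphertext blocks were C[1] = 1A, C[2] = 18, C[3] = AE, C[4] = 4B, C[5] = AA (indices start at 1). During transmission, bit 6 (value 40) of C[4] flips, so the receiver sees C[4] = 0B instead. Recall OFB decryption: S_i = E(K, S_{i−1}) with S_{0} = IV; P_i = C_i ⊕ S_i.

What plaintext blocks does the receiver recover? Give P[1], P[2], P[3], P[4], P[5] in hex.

P[1] = 86, P[2] = 98, P[3] = CA, P[4] = 43, P[5] = 86

Only C[4] changed, to 0B. In OFB, a change in C_i flips the same bit in P_i only; the keystream is unaffected. Decrypting the received ciphertext:
P[1]: S = E(K, B8) = 9C; 1A ⊕ 9C = 86.
P[2]: S = E(K, 9C) = 80; 18 ⊕ 80 = 98.
P[3]: S = E(K, 80) = 64; AE ⊕ 64 = CA.
P[4]: S = E(K, 64) = 48; 0B ⊕ 48 = 43.
P[5]: S = E(K, 48) = 2C; AA ⊕ 2C = 86.
Blocks that differ from the original plaintext: P[4].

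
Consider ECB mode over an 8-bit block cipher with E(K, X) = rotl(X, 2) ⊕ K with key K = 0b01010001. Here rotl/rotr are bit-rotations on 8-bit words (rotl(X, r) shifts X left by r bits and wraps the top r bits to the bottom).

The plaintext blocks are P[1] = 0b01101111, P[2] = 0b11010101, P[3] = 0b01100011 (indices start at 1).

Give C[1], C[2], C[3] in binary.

ECB encryption: C_i = E(K, P_i).
C[1]: E(K, 0b01101111) = 0b11101100.
C[2]: E(K, 0b11010101) = 0b00000110.
C[3]: E(K, 0b01100011) = 0b11011100.

C[1] = 0b11101100, C[2] = 0b00000110, C[3] = 0b11011100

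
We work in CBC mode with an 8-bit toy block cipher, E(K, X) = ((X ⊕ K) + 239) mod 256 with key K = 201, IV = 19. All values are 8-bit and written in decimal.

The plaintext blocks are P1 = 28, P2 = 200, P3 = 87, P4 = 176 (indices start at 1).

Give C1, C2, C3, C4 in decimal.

C1 = 181, C2 = 163, C3 = 44, C4 = 68

CBC encryption: C_i = E(K, P_i ⊕ C_{i−1}), with C_{0} = IV.
C1: P1 ⊕ 19 = 15; E(K, 15) = 181.
C2: P2 ⊕ 181 = 125; E(K, 125) = 163.
C3: P3 ⊕ 163 = 244; E(K, 244) = 44.
C4: P4 ⊕ 44 = 156; E(K, 156) = 68.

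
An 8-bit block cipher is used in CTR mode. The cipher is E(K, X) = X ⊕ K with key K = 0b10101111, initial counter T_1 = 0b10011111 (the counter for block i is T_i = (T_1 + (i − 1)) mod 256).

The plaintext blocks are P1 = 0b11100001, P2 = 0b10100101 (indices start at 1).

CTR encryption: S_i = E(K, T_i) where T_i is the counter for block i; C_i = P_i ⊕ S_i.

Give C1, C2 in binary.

C1: T = 0b10011111, S = E(K, T) = 0b00110000; 0b11100001 ⊕ 0b00110000 = 0b11010001.
C2: T = 0b10100000, S = E(K, T) = 0b00001111; 0b10100101 ⊕ 0b00001111 = 0b10101010.

C1 = 0b11010001, C2 = 0b10101010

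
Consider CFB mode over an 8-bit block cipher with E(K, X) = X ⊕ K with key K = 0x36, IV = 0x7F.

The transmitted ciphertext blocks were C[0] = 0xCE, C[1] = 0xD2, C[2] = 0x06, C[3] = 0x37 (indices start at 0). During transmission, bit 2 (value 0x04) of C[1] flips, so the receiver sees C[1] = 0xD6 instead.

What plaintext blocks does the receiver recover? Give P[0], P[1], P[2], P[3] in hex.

P[0] = 0x87, P[1] = 0x2E, P[2] = 0xE6, P[3] = 0x07

CFB decryption: P_i = C_i ⊕ E(K, C_{i−1}), with C_{−1} = IV.
Only C[1] changed, to 0xD6. In CFB, a change in C_i flips the same bit in P_i and garbles P_{i+1}. Decrypting the received ciphertext:
P[0]: E(K, 0x7F) = 0x49; 0xCE ⊕ 0x49 = 0x87.
P[1]: E(K, 0xCE) = 0xF8; 0xD6 ⊕ 0xF8 = 0x2E.
P[2]: E(K, 0xD6) = 0xE0; 0x06 ⊕ 0xE0 = 0xE6.
P[3]: E(K, 0x06) = 0x30; 0x37 ⊕ 0x30 = 0x07.
Blocks that differ from the original plaintext: P[1], P[2].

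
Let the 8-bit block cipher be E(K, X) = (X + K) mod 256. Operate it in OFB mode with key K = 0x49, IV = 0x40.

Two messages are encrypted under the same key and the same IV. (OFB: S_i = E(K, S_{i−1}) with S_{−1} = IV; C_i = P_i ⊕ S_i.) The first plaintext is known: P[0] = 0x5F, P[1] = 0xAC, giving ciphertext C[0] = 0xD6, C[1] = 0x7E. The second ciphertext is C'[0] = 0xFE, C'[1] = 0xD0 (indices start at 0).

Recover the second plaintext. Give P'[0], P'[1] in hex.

P'[0] = 0x77, P'[1] = 0x02

In OFB with a reused IV, both messages share the same keystream S_i, so C_i ⊕ C'_i = P_i ⊕ P'_i and thus P'_i = P_i ⊕ C_i ⊕ C'_i.
P'[0]: 0x5F ⊕ 0xD6 ⊕ 0xFE = 0x77.
P'[1]: 0xAC ⊕ 0x7E ⊕ 0xD0 = 0x02.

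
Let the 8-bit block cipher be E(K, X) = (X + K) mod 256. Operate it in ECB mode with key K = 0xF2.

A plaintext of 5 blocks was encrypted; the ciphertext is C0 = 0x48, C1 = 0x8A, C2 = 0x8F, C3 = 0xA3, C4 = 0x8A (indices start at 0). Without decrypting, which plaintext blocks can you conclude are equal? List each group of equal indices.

P1 = P4

ECB encrypts each block independently with the same key, so equal ciphertext blocks imply equal plaintext blocks.
C1 = C4 = 0x8A, so P1 = P4.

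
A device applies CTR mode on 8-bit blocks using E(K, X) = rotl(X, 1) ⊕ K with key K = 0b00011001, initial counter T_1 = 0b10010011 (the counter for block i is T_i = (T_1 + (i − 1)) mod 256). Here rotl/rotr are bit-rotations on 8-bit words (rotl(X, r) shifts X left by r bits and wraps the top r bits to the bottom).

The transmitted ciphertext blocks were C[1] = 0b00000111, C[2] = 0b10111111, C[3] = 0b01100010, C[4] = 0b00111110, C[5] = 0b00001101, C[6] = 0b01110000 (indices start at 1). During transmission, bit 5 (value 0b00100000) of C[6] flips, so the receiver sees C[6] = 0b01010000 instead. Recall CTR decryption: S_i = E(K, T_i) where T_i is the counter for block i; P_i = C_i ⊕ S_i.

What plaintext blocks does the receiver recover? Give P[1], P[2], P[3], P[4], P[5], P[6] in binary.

P[1] = 0b00111001, P[2] = 0b10001111, P[3] = 0b01010000, P[4] = 0b00001010, P[5] = 0b00111011, P[6] = 0b01111000

Only C[6] changed, to 0b01010000. In CTR, a change in C_i flips the same bit in P_i only; the keystream is unaffected. Decrypting the received ciphertext:
P[1]: T = 0b10010011, S = E(K, T) = 0b00111110; 0b00000111 ⊕ 0b00111110 = 0b00111001.
P[2]: T = 0b10010100, S = E(K, T) = 0b00110000; 0b10111111 ⊕ 0b00110000 = 0b10001111.
P[3]: T = 0b10010101, S = E(K, T) = 0b00110010; 0b01100010 ⊕ 0b00110010 = 0b01010000.
P[4]: T = 0b10010110, S = E(K, T) = 0b00110100; 0b00111110 ⊕ 0b00110100 = 0b00001010.
P[5]: T = 0b10010111, S = E(K, T) = 0b00110110; 0b00001101 ⊕ 0b00110110 = 0b00111011.
P[6]: T = 0b10011000, S = E(K, T) = 0b00101000; 0b01010000 ⊕ 0b00101000 = 0b01111000.
Blocks that differ from the original plaintext: P[6].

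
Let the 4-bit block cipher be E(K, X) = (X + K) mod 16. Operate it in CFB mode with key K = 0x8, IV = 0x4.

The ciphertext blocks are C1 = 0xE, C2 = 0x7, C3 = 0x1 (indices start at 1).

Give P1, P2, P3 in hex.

P1 = 0x2, P2 = 0x1, P3 = 0xE

CFB decryption: P_i = C_i ⊕ E(K, C_{i−1}), with C_{0} = IV.
P1: E(K, 0x4) = 0xC; 0xE ⊕ 0xC = 0x2.
P2: E(K, 0xE) = 0x6; 0x7 ⊕ 0x6 = 0x1.
P3: E(K, 0x7) = 0xF; 0x1 ⊕ 0xF = 0xE.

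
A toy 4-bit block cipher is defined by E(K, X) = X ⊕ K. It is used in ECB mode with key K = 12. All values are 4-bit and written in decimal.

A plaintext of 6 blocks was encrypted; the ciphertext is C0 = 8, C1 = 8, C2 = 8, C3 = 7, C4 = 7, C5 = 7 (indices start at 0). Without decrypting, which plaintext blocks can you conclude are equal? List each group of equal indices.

ECB encrypts each block independently with the same key, so equal ciphertext blocks imply equal plaintext blocks.
C0 = C1 = C2 = 8, so P0 = P1 = P2.
C3 = C4 = C5 = 7, so P3 = P4 = P5.

P0 = P1 = P2; P3 = P4 = P5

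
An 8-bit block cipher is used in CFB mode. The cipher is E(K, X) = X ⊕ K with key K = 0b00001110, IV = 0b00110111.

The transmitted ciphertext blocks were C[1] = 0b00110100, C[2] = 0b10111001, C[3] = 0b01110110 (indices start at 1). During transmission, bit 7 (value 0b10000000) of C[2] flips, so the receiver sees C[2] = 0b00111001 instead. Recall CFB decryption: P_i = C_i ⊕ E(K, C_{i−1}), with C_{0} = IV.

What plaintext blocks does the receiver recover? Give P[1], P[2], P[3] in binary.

Only C[2] changed, to 0b00111001. In CFB, a change in C_i flips the same bit in P_i and garbles P_{i+1}. Decrypting the received ciphertext:
P[1]: E(K, 0b00110111) = 0b00111001; 0b00110100 ⊕ 0b00111001 = 0b00001101.
P[2]: E(K, 0b00110100) = 0b00111010; 0b00111001 ⊕ 0b00111010 = 0b00000011.
P[3]: E(K, 0b00111001) = 0b00110111; 0b01110110 ⊕ 0b00110111 = 0b01000001.
Blocks that differ from the original plaintext: P[2], P[3].

P[1] = 0b00001101, P[2] = 0b00000011, P[3] = 0b01000001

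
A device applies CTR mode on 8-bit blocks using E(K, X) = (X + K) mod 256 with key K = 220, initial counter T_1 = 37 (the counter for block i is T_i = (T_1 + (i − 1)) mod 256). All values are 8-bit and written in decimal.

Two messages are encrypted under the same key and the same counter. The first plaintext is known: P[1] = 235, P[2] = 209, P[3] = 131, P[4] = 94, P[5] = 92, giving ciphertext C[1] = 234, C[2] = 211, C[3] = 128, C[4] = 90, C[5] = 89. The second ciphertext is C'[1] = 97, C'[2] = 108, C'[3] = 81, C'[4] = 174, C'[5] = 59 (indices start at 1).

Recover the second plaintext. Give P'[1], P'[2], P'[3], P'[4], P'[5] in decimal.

In CTR with a reused counter, both messages share the same keystream S_i, so C_i ⊕ C'_i = P_i ⊕ P'_i and thus P'_i = P_i ⊕ C_i ⊕ C'_i.
P'[1]: 235 ⊕ 234 ⊕ 97 = 96.
P'[2]: 209 ⊕ 211 ⊕ 108 = 110.
P'[3]: 131 ⊕ 128 ⊕ 81 = 82.
P'[4]: 94 ⊕ 90 ⊕ 174 = 170.
P'[5]: 92 ⊕ 89 ⊕ 59 = 62.

P'[1] = 96, P'[2] = 110, P'[3] = 82, P'[4] = 170, P'[5] = 62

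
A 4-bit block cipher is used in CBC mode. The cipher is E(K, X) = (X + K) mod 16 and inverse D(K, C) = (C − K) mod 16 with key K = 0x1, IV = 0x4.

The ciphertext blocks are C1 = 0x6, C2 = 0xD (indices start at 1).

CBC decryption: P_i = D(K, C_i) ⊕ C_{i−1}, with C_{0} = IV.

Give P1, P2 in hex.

P1 = 0x1, P2 = 0xA

P1: D(K, 0x6) = 0x5; 0x5 ⊕ 0x4 = 0x1.
P2: D(K, 0xD) = 0xC; 0xC ⊕ 0x6 = 0xA.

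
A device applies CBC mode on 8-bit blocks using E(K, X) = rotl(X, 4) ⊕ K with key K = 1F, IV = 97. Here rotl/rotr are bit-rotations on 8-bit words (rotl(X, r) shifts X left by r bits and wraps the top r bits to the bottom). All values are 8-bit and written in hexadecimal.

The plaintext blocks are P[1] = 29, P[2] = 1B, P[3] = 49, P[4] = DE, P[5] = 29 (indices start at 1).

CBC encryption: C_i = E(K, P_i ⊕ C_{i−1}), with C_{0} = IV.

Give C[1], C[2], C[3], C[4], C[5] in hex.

C[1] = F4, C[2] = E1, C[3] = 95, C[4] = AB, C[5] = 37

C[1]: P[1] ⊕ 97 = BE; E(K, BE) = F4.
C[2]: P[2] ⊕ F4 = EF; E(K, EF) = E1.
C[3]: P[3] ⊕ E1 = A8; E(K, A8) = 95.
C[4]: P[4] ⊕ 95 = 4B; E(K, 4B) = AB.
C[5]: P[5] ⊕ AB = 82; E(K, 82) = 37.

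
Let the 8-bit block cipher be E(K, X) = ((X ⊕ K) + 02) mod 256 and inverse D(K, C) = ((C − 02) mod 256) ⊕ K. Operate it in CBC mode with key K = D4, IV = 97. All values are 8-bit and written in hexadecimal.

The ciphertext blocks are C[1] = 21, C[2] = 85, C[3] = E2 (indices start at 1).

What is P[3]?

CBC decryption: P_i = D(K, C_i) ⊕ C_{i−1}, with C_{0} = IV.
P[3]: D(K, E2) = 34; 34 ⊕ 85 = B1.

P[3] = B1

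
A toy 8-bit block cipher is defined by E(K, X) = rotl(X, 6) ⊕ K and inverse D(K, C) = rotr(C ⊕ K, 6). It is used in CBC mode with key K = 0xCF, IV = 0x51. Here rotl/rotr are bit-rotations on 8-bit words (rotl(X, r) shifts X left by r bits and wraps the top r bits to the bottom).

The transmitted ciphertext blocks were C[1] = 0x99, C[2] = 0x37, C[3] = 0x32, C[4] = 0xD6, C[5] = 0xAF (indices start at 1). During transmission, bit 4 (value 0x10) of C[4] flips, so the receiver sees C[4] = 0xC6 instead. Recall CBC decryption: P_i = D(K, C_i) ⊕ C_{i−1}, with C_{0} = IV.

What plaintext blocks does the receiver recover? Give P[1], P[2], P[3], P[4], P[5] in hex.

P[1] = 0x08, P[2] = 0x7A, P[3] = 0xC0, P[4] = 0x16, P[5] = 0x47

Only C[4] changed, to 0xC6. In CBC, a change in C_i garbles P_i and flips the same bit in P_{i+1}. Decrypting the received ciphertext:
P[1]: D(K, 0x99) = 0x59; 0x59 ⊕ 0x51 = 0x08.
P[2]: D(K, 0x37) = 0xE3; 0xE3 ⊕ 0x99 = 0x7A.
P[3]: D(K, 0x32) = 0xF7; 0xF7 ⊕ 0x37 = 0xC0.
P[4]: D(K, 0xC6) = 0x24; 0x24 ⊕ 0x32 = 0x16.
P[5]: D(K, 0xAF) = 0x81; 0x81 ⊕ 0xC6 = 0x47.
Blocks that differ from the original plaintext: P[4], P[5].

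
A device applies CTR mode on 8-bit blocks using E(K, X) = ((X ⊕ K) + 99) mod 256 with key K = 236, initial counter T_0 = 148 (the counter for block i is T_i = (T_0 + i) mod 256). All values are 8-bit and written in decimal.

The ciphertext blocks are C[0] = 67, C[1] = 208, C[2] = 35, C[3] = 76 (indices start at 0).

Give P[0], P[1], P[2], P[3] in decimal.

P[0] = 152, P[1] = 12, P[2] = 254, P[3] = 146

CTR decryption: S_i = E(K, T_i) where T_i is the counter for block i; P_i = C_i ⊕ S_i.
P[0]: T = 148, S = E(K, T) = 219; 67 ⊕ 219 = 152.
P[1]: T = 149, S = E(K, T) = 220; 208 ⊕ 220 = 12.
P[2]: T = 150, S = E(K, T) = 221; 35 ⊕ 221 = 254.
P[3]: T = 151, S = E(K, T) = 222; 76 ⊕ 222 = 146.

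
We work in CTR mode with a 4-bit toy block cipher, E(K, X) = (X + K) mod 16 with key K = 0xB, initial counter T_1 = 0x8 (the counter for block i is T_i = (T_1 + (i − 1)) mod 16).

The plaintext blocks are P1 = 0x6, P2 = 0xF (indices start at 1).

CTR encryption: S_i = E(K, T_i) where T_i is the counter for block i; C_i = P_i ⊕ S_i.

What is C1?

C1 = 0x5

C1: T = 0x8, S = E(K, T) = 0x3; 0x6 ⊕ 0x3 = 0x5.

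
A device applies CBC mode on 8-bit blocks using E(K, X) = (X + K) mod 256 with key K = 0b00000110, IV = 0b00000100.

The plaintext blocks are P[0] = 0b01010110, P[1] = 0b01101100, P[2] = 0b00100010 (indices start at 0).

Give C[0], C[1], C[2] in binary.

C[0] = 0b01011000, C[1] = 0b00111010, C[2] = 0b00011110

CBC encryption: C_i = E(K, P_i ⊕ C_{i−1}), with C_{−1} = IV.
C[0]: P[0] ⊕ 0b00000100 = 0b01010010; E(K, 0b01010010) = 0b01011000.
C[1]: P[1] ⊕ 0b01011000 = 0b00110100; E(K, 0b00110100) = 0b00111010.
C[2]: P[2] ⊕ 0b00111010 = 0b00011000; E(K, 0b00011000) = 0b00011110.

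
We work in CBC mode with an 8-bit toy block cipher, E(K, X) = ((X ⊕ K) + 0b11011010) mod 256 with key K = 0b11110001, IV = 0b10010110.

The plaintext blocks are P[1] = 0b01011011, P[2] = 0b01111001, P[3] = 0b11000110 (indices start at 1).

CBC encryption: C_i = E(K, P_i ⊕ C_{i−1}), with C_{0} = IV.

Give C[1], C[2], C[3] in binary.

C[1]: P[1] ⊕ 0b10010110 = 0b11001101; E(K, 0b11001101) = 0b00010110.
C[2]: P[2] ⊕ 0b00010110 = 0b01101111; E(K, 0b01101111) = 0b01111000.
C[3]: P[3] ⊕ 0b01111000 = 0b10111110; E(K, 0b10111110) = 0b00101001.

C[1] = 0b00010110, C[2] = 0b01111000, C[3] = 0b00101001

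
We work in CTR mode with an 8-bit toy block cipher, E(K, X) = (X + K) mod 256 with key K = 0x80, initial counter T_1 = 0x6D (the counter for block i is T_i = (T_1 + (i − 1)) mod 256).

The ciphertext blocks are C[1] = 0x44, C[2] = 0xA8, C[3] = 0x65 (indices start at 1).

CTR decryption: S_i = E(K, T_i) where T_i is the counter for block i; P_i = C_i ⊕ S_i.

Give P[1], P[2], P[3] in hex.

P[1] = 0xA9, P[2] = 0x46, P[3] = 0x8A

P[1]: T = 0x6D, S = E(K, T) = 0xED; 0x44 ⊕ 0xED = 0xA9.
P[2]: T = 0x6E, S = E(K, T) = 0xEE; 0xA8 ⊕ 0xEE = 0x46.
P[3]: T = 0x6F, S = E(K, T) = 0xEF; 0x65 ⊕ 0xEF = 0x8A.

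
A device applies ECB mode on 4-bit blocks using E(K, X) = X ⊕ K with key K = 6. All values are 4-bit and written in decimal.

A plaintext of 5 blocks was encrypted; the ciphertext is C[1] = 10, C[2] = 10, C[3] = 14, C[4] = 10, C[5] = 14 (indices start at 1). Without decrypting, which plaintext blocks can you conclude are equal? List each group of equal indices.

P[1] = P[2] = P[4]; P[3] = P[5]

ECB encrypts each block independently with the same key, so equal ciphertext blocks imply equal plaintext blocks.
C[1] = C[2] = C[4] = 10, so P[1] = P[2] = P[4].
C[3] = C[5] = 14, so P[3] = P[5].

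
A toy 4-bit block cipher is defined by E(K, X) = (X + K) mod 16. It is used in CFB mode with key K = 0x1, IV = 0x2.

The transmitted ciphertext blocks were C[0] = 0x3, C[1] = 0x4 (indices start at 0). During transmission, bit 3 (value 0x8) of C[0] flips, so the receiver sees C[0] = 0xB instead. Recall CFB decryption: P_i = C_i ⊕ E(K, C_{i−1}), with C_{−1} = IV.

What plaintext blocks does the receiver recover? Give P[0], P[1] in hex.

Only C[0] changed, to 0xB. In CFB, a change in C_i flips the same bit in P_i and garbles P_{i+1}. Decrypting the received ciphertext:
P[0]: E(K, 0x2) = 0x3; 0xB ⊕ 0x3 = 0x8.
P[1]: E(K, 0xB) = 0xC; 0x4 ⊕ 0xC = 0x8.
Blocks that differ from the original plaintext: P[0], P[1].

P[0] = 0x8, P[1] = 0x8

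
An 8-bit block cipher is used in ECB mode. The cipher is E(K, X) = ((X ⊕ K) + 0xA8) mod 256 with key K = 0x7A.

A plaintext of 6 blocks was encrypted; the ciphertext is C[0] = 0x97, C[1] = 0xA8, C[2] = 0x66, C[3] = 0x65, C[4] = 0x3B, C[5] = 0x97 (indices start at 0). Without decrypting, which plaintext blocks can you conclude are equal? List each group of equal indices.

ECB encrypts each block independently with the same key, so equal ciphertext blocks imply equal plaintext blocks.
C[0] = C[5] = 0x97, so P[0] = P[5].

P[0] = P[5]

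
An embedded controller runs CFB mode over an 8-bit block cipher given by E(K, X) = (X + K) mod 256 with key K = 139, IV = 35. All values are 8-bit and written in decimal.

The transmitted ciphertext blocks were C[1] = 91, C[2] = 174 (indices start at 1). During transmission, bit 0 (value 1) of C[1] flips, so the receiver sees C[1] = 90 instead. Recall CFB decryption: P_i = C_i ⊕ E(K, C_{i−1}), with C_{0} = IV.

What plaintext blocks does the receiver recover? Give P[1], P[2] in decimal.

P[1] = 244, P[2] = 75

Only C[1] changed, to 90. In CFB, a change in C_i flips the same bit in P_i and garbles P_{i+1}. Decrypting the received ciphertext:
P[1]: E(K, 35) = 174; 90 ⊕ 174 = 244.
P[2]: E(K, 90) = 229; 174 ⊕ 229 = 75.
Blocks that differ from the original plaintext: P[1], P[2].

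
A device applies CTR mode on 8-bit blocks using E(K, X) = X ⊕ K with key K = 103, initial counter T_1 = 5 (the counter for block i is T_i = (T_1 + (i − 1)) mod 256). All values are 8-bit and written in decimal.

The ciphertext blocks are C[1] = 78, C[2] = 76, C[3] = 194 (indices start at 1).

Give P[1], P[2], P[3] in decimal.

P[1] = 44, P[2] = 45, P[3] = 162

CTR decryption: S_i = E(K, T_i) where T_i is the counter for block i; P_i = C_i ⊕ S_i.
P[1]: T = 5, S = E(K, T) = 98; 78 ⊕ 98 = 44.
P[2]: T = 6, S = E(K, T) = 97; 76 ⊕ 97 = 45.
P[3]: T = 7, S = E(K, T) = 96; 194 ⊕ 96 = 162.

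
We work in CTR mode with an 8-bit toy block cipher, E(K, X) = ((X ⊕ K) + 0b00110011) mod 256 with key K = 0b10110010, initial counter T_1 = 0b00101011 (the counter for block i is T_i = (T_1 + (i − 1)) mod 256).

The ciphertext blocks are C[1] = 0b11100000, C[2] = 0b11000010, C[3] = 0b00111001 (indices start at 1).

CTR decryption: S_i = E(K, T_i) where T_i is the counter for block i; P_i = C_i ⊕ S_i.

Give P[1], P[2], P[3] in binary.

P[1]: T = 0b00101011, S = E(K, T) = 0b11001100; 0b11100000 ⊕ 0b11001100 = 0b00101100.
P[2]: T = 0b00101100, S = E(K, T) = 0b11010001; 0b11000010 ⊕ 0b11010001 = 0b00010011.
P[3]: T = 0b00101101, S = E(K, T) = 0b11010010; 0b00111001 ⊕ 0b11010010 = 0b11101011.

P[1] = 0b00101100, P[2] = 0b00010011, P[3] = 0b11101011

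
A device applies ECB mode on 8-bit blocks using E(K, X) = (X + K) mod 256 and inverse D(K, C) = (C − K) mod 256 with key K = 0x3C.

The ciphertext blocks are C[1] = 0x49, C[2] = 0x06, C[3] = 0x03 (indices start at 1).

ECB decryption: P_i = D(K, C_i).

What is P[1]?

P[1] = 0x0D

P[1]: D(K, 0x49) = 0x0D.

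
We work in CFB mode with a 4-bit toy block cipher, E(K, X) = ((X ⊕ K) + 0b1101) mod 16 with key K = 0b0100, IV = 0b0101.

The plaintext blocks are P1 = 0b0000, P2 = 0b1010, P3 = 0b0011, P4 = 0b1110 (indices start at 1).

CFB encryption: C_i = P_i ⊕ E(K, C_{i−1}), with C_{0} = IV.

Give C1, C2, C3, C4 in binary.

C1: E(K, 0b0101) = 0b1110; 0b0000 ⊕ 0b1110 = 0b1110.
C2: E(K, 0b1110) = 0b0111; 0b1010 ⊕ 0b0111 = 0b1101.
C3: E(K, 0b1101) = 0b0110; 0b0011 ⊕ 0b0110 = 0b0101.
C4: E(K, 0b0101) = 0b1110; 0b1110 ⊕ 0b1110 = 0b0000.

C1 = 0b1110, C2 = 0b1101, C3 = 0b0101, C4 = 0b0000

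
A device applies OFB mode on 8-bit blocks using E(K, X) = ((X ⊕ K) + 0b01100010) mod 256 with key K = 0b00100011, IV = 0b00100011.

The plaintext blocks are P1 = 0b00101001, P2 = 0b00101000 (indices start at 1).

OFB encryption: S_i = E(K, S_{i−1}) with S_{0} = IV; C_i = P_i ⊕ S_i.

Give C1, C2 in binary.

C1: S = E(K, 0b00100011) = 0b01100010; 0b00101001 ⊕ 0b01100010 = 0b01001011.
C2: S = E(K, 0b01100010) = 0b10100011; 0b00101000 ⊕ 0b10100011 = 0b10001011.

C1 = 0b01001011, C2 = 0b10001011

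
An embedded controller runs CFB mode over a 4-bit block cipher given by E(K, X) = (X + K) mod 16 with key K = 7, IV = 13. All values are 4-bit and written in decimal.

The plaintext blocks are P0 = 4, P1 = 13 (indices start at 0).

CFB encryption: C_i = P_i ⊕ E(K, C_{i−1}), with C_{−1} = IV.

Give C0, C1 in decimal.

C0: E(K, 13) = 4; 4 ⊕ 4 = 0.
C1: E(K, 0) = 7; 13 ⊕ 7 = 10.

C0 = 0, C1 = 10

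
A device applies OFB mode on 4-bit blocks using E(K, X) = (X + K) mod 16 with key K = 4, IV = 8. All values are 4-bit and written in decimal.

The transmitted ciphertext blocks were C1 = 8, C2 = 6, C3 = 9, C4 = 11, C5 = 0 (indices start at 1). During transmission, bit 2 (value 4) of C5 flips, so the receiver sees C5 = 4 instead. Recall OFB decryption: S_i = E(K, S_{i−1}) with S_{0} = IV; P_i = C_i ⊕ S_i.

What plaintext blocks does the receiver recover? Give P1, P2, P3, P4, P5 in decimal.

Only C5 changed, to 4. In OFB, a change in C_i flips the same bit in P_i only; the keystream is unaffected. Decrypting the received ciphertext:
P1: S = E(K, 8) = 12; 8 ⊕ 12 = 4.
P2: S = E(K, 12) = 0; 6 ⊕ 0 = 6.
P3: S = E(K, 0) = 4; 9 ⊕ 4 = 13.
P4: S = E(K, 4) = 8; 11 ⊕ 8 = 3.
P5: S = E(K, 8) = 12; 4 ⊕ 12 = 8.
Blocks that differ from the original plaintext: P5.

P1 = 4, P2 = 6, P3 = 13, P4 = 3, P5 = 8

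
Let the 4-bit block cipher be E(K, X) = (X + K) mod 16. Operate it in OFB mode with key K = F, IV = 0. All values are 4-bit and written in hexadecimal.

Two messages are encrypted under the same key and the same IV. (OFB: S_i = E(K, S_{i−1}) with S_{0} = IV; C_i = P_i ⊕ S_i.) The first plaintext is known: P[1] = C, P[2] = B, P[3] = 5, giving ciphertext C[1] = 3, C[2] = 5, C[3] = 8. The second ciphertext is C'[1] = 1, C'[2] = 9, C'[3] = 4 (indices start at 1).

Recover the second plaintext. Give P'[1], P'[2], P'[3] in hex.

In OFB with a reused IV, both messages share the same keystream S_i, so C_i ⊕ C'_i = P_i ⊕ P'_i and thus P'_i = P_i ⊕ C_i ⊕ C'_i.
P'[1]: C ⊕ 3 ⊕ 1 = E.
P'[2]: B ⊕ 5 ⊕ 9 = 7.
P'[3]: 5 ⊕ 8 ⊕ 4 = 9.

P'[1] = E, P'[2] = 7, P'[3] = 9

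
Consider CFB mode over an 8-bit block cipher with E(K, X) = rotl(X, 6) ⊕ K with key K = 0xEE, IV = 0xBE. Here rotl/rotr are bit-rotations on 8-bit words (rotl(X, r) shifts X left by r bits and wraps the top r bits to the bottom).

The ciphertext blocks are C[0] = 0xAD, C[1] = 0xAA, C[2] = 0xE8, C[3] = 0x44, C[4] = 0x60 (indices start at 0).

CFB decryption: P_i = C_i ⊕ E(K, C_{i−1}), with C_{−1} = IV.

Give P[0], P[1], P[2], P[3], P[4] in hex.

P[0] = 0xEC, P[1] = 0x2F, P[2] = 0xAC, P[3] = 0x90, P[4] = 0x9F

P[0]: E(K, 0xBE) = 0x41; 0xAD ⊕ 0x41 = 0xEC.
P[1]: E(K, 0xAD) = 0x85; 0xAA ⊕ 0x85 = 0x2F.
P[2]: E(K, 0xAA) = 0x44; 0xE8 ⊕ 0x44 = 0xAC.
P[3]: E(K, 0xE8) = 0xD4; 0x44 ⊕ 0xD4 = 0x90.
P[4]: E(K, 0x44) = 0xFF; 0x60 ⊕ 0xFF = 0x9F.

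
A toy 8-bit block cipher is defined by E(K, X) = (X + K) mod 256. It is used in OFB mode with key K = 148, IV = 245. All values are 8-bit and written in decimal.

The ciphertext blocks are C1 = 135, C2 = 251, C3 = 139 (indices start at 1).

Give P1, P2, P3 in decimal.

OFB decryption: S_i = E(K, S_{i−1}) with S_{0} = IV; P_i = C_i ⊕ S_i.
P1: S = E(K, 245) = 137; 135 ⊕ 137 = 14.
P2: S = E(K, 137) = 29; 251 ⊕ 29 = 230.
P3: S = E(K, 29) = 177; 139 ⊕ 177 = 58.

P1 = 14, P2 = 230, P3 = 58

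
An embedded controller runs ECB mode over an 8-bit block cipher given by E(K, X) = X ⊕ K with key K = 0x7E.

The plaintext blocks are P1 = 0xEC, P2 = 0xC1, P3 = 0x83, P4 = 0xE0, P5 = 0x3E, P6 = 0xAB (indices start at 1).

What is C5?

C5 = 0x40

ECB encryption: C_i = E(K, P_i).
C5: E(K, 0x3E) = 0x40.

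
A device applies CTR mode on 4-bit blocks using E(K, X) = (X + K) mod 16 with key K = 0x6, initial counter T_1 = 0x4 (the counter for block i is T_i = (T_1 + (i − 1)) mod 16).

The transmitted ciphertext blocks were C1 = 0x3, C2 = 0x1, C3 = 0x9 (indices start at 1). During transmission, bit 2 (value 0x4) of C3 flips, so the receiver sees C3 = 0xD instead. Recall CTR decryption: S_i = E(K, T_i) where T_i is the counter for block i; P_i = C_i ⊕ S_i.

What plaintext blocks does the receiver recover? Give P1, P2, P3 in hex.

P1 = 0x9, P2 = 0xA, P3 = 0x1

Only C3 changed, to 0xD. In CTR, a change in C_i flips the same bit in P_i only; the keystream is unaffected. Decrypting the received ciphertext:
P1: T = 0x4, S = E(K, T) = 0xA; 0x3 ⊕ 0xA = 0x9.
P2: T = 0x5, S = E(K, T) = 0xB; 0x1 ⊕ 0xB = 0xA.
P3: T = 0x6, S = E(K, T) = 0xC; 0xD ⊕ 0xC = 0x1.
Blocks that differ from the original plaintext: P3.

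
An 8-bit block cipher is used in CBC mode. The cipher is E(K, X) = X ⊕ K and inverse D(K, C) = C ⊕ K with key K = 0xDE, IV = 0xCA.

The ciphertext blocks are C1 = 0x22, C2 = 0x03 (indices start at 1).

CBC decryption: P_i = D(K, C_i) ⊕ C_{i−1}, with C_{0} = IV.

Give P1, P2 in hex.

P1 = 0x36, P2 = 0xFF

P1: D(K, 0x22) = 0xFC; 0xFC ⊕ 0xCA = 0x36.
P2: D(K, 0x03) = 0xDD; 0xDD ⊕ 0x22 = 0xFF.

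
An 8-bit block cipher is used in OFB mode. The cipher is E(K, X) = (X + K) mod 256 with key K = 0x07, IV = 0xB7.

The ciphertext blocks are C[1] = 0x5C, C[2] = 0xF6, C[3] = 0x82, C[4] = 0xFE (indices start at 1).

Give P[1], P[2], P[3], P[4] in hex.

P[1] = 0xE2, P[2] = 0x33, P[3] = 0x4E, P[4] = 0x2D

OFB decryption: S_i = E(K, S_{i−1}) with S_{0} = IV; P_i = C_i ⊕ S_i.
P[1]: S = E(K, 0xB7) = 0xBE; 0x5C ⊕ 0xBE = 0xE2.
P[2]: S = E(K, 0xBE) = 0xC5; 0xF6 ⊕ 0xC5 = 0x33.
P[3]: S = E(K, 0xC5) = 0xCC; 0x82 ⊕ 0xCC = 0x4E.
P[4]: S = E(K, 0xCC) = 0xD3; 0xFE ⊕ 0xD3 = 0x2D.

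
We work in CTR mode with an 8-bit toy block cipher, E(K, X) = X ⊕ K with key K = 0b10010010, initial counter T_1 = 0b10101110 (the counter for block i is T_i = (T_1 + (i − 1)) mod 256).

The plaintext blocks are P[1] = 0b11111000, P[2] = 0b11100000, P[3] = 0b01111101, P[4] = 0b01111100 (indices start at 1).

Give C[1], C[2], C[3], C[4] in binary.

CTR encryption: S_i = E(K, T_i) where T_i is the counter for block i; C_i = P_i ⊕ S_i.
C[1]: T = 0b10101110, S = E(K, T) = 0b00111100; 0b11111000 ⊕ 0b00111100 = 0b11000100.
C[2]: T = 0b10101111, S = E(K, T) = 0b00111101; 0b11100000 ⊕ 0b00111101 = 0b11011101.
C[3]: T = 0b10110000, S = E(K, T) = 0b00100010; 0b01111101 ⊕ 0b00100010 = 0b01011111.
C[4]: T = 0b10110001, S = E(K, T) = 0b00100011; 0b01111100 ⊕ 0b00100011 = 0b01011111.

C[1] = 0b11000100, C[2] = 0b11011101, C[3] = 0b01011111, C[4] = 0b01011111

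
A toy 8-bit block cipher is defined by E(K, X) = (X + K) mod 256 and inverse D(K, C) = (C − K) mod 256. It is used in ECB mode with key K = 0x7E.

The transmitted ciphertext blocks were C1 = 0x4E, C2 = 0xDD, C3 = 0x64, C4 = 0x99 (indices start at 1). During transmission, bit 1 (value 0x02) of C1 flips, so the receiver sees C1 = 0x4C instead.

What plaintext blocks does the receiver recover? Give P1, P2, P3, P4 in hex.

ECB decryption: P_i = D(K, C_i).
Only C1 changed, to 0x4C. In ECB, a change in C_i affects only P_i. Decrypting the received ciphertext:
P1: D(K, 0x4C) = 0xCE.
P2: D(K, 0xDD) = 0x5F.
P3: D(K, 0x64) = 0xE6.
P4: D(K, 0x99) = 0x1B.
Blocks that differ from the original plaintext: P1.

P1 = 0xCE, P2 = 0x5F, P3 = 0xE6, P4 = 0x1B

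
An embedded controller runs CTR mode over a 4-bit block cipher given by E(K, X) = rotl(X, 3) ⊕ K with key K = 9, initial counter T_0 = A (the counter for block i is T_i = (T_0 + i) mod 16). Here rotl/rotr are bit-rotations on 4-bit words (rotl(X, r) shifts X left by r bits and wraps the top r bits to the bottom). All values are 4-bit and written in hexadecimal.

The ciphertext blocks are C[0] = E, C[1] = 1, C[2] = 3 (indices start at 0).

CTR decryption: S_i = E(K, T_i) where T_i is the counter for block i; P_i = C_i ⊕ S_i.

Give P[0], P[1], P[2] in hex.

P[0] = 2, P[1] = 5, P[2] = C

P[0]: T = A, S = E(K, T) = C; E ⊕ C = 2.
P[1]: T = B, S = E(K, T) = 4; 1 ⊕ 4 = 5.
P[2]: T = C, S = E(K, T) = F; 3 ⊕ F = C.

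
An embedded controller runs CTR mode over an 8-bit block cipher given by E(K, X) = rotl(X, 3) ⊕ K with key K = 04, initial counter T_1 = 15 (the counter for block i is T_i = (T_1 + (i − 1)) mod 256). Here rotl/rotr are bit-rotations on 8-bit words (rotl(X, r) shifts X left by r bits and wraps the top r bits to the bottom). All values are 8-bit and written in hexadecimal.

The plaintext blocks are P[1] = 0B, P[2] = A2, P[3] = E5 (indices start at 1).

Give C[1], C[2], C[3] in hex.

C[1] = A7, C[2] = 16, C[3] = 59

CTR encryption: S_i = E(K, T_i) where T_i is the counter for block i; C_i = P_i ⊕ S_i.
C[1]: T = 15, S = E(K, T) = AC; 0B ⊕ AC = A7.
C[2]: T = 16, S = E(K, T) = B4; A2 ⊕ B4 = 16.
C[3]: T = 17, S = E(K, T) = BC; E5 ⊕ BC = 59.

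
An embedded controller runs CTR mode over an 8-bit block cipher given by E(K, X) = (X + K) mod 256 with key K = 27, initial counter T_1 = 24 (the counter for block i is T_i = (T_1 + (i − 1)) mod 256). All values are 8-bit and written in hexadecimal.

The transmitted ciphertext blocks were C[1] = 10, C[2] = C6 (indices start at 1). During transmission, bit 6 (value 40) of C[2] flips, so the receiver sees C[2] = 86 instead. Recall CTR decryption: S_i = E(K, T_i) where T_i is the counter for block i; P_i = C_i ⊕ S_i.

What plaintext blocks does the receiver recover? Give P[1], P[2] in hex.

Only C[2] changed, to 86. In CTR, a change in C_i flips the same bit in P_i only; the keystream is unaffected. Decrypting the received ciphertext:
P[1]: T = 24, S = E(K, T) = 4B; 10 ⊕ 4B = 5B.
P[2]: T = 25, S = E(K, T) = 4C; 86 ⊕ 4C = CA.
Blocks that differ from the original plaintext: P[2].

P[1] = 5B, P[2] = CA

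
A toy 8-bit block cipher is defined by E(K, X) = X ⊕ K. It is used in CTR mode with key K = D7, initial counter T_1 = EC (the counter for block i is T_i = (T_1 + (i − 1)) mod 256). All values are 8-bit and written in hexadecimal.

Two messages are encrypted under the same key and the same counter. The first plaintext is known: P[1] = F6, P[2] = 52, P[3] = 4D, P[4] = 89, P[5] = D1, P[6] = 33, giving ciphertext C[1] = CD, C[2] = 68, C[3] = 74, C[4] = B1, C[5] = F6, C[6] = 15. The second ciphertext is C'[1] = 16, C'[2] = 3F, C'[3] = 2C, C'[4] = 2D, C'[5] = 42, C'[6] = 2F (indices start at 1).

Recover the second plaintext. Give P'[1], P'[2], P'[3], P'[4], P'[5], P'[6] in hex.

In CTR with a reused counter, both messages share the same keystream S_i, so C_i ⊕ C'_i = P_i ⊕ P'_i and thus P'_i = P_i ⊕ C_i ⊕ C'_i.
P'[1]: F6 ⊕ CD ⊕ 16 = 2D.
P'[2]: 52 ⊕ 68 ⊕ 3F = 05.
P'[3]: 4D ⊕ 74 ⊕ 2C = 15.
P'[4]: 89 ⊕ B1 ⊕ 2D = 15.
P'[5]: D1 ⊕ F6 ⊕ 42 = 65.
P'[6]: 33 ⊕ 15 ⊕ 2F = 09.

P'[1] = 2D, P'[2] = 05, P'[3] = 15, P'[4] = 15, P'[5] = 65, P'[6] = 09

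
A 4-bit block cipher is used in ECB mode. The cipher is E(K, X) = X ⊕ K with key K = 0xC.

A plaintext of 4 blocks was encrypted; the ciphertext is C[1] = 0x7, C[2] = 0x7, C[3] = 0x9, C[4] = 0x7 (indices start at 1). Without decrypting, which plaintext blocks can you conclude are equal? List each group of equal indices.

ECB encrypts each block independently with the same key, so equal ciphertext blocks imply equal plaintext blocks.
C[1] = C[2] = C[4] = 0x7, so P[1] = P[2] = P[4].

P[1] = P[2] = P[4]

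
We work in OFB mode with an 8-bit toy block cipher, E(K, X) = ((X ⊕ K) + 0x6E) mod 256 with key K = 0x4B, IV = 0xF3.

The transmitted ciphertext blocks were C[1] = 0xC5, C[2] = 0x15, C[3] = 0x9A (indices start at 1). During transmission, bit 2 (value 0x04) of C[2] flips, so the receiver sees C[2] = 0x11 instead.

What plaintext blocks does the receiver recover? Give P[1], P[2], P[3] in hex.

P[1] = 0xE3, P[2] = 0xCA, P[3] = 0x64

OFB decryption: S_i = E(K, S_{i−1}) with S_{0} = IV; P_i = C_i ⊕ S_i.
Only C[2] changed, to 0x11. In OFB, a change in C_i flips the same bit in P_i only; the keystream is unaffected. Decrypting the received ciphertext:
P[1]: S = E(K, 0xF3) = 0x26; 0xC5 ⊕ 0x26 = 0xE3.
P[2]: S = E(K, 0x26) = 0xDB; 0x11 ⊕ 0xDB = 0xCA.
P[3]: S = E(K, 0xDB) = 0xFE; 0x9A ⊕ 0xFE = 0x64.
Blocks that differ from the original plaintext: P[2].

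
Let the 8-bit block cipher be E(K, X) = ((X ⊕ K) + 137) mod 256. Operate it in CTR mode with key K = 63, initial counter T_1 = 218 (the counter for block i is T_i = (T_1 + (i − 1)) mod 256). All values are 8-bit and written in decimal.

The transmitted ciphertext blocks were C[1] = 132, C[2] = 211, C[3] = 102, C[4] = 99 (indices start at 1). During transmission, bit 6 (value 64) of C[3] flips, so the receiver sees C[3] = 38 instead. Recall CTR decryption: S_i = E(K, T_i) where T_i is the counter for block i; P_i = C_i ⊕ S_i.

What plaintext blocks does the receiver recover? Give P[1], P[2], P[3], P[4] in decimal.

P[1] = 234, P[2] = 190, P[3] = 74, P[4] = 8

Only C[3] changed, to 38. In CTR, a change in C_i flips the same bit in P_i only; the keystream is unaffected. Decrypting the received ciphertext:
P[1]: T = 218, S = E(K, T) = 110; 132 ⊕ 110 = 234.
P[2]: T = 219, S = E(K, T) = 109; 211 ⊕ 109 = 190.
P[3]: T = 220, S = E(K, T) = 108; 38 ⊕ 108 = 74.
P[4]: T = 221, S = E(K, T) = 107; 99 ⊕ 107 = 8.
Blocks that differ from the original plaintext: P[3].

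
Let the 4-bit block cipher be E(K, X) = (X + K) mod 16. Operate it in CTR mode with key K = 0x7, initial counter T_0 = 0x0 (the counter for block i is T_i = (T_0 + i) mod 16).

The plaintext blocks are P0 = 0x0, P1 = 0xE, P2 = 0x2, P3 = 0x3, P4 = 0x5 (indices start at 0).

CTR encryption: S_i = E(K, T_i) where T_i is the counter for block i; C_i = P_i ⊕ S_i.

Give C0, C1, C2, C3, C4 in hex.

C0 = 0x7, C1 = 0x6, C2 = 0xB, C3 = 0x9, C4 = 0xE

C0: T = 0x0, S = E(K, T) = 0x7; 0x0 ⊕ 0x7 = 0x7.
C1: T = 0x1, S = E(K, T) = 0x8; 0xE ⊕ 0x8 = 0x6.
C2: T = 0x2, S = E(K, T) = 0x9; 0x2 ⊕ 0x9 = 0xB.
C3: T = 0x3, S = E(K, T) = 0xA; 0x3 ⊕ 0xA = 0x9.
C4: T = 0x4, S = E(K, T) = 0xB; 0x5 ⊕ 0xB = 0xE.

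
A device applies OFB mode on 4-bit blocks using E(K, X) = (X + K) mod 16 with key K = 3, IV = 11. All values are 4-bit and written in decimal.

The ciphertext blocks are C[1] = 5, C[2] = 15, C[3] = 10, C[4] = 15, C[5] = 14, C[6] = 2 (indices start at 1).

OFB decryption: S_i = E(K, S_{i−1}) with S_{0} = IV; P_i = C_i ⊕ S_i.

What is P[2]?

P[1]: S = E(K, 11) = 14; 5 ⊕ 14 = 11.
P[2]: S = E(K, 14) = 1; 15 ⊕ 1 = 14.

P[2] = 14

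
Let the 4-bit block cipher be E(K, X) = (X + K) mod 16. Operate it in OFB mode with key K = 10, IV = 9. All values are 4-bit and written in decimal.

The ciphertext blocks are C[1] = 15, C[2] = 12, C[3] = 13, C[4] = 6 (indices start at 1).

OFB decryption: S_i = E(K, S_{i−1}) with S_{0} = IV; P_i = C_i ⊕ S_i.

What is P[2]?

P[2] = 1

P[1]: S = E(K, 9) = 3; 15 ⊕ 3 = 12.
P[2]: S = E(K, 3) = 13; 12 ⊕ 13 = 1.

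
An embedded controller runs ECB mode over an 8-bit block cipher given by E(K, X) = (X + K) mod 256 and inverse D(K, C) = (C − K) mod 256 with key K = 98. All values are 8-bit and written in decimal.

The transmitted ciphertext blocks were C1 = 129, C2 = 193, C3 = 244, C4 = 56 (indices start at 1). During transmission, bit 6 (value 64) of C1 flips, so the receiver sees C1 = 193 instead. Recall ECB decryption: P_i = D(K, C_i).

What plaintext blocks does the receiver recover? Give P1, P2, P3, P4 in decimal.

Only C1 changed, to 193. In ECB, a change in C_i affects only P_i. Decrypting the received ciphertext:
P1: D(K, 193) = 95.
P2: D(K, 193) = 95.
P3: D(K, 244) = 146.
P4: D(K, 56) = 214.
Blocks that differ from the original plaintext: P1.

P1 = 95, P2 = 95, P3 = 146, P4 = 214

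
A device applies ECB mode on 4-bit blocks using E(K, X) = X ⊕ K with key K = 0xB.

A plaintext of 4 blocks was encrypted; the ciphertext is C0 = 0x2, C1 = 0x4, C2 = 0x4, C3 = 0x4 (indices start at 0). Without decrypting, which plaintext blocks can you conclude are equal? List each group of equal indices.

ECB encrypts each block independently with the same key, so equal ciphertext blocks imply equal plaintext blocks.
C1 = C2 = C3 = 0x4, so P1 = P2 = P3.

P1 = P2 = P3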